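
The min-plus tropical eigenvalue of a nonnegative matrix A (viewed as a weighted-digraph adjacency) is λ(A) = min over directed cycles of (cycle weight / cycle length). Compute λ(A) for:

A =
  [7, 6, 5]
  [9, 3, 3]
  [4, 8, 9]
λ(A) = 3

Enumerate directed cycles and compute their means (weight / length). Sample:
  cycle 0 → 0: weight = 7, length = 1, mean = 7/1 ≈ 7.000
  cycle 1 → 1: weight = 3, length = 1, mean = 3/1 ≈ 3.000
  cycle 2 → 2: weight = 9, length = 1, mean = 9/1 ≈ 9.000
  cycle 0 → 1 → 0: weight = 15, length = 2, mean = 15/2 ≈ 7.500
  cycle 0 → 2 → 0: weight = 9, length = 2, mean = 9/2 ≈ 4.500
  cycle 1 → 0 → 1: weight = 15, length = 2, mean = 15/2 ≈ 7.500
Minimum mean = 3.000, attained e.g. along the cycle 1 → 1 with weight 3 and length 1. So λ(A) = 3/1 = 3.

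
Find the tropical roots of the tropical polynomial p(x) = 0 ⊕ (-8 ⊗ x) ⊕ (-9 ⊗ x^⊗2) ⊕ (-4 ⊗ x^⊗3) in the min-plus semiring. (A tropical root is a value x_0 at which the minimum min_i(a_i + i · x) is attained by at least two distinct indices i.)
Roots: {-5, 1, 8}

Each tropical root is a break point of the lower envelope of the lines y = a_i + i · x (there are 4 lines, with slopes 0, 1, ..., 3). Only the lines that attain the minimum somewhere contribute to roots; other lines are dominated. Here the surviving (envelope) indices are i = 3, i = 2, i = 1, i = 0.
Intersections between consecutive envelope lines give the roots: for adjacent envelope indices i < j the intersection is x = (a_i − a_j) / (j − i). Reading off the sorted break points: {-5, 1, 8}.
Verification: at each break x_0, at least two indices attain the minimum of min_i(a_i + i · x_0).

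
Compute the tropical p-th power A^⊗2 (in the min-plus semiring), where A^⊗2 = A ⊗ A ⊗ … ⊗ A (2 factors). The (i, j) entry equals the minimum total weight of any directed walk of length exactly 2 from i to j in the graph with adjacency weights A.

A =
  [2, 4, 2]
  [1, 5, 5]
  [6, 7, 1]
A^⊗2 =
  [4, 6, 3]
  [3, 5, 3]
  [7, 8, 2]

Each entry (A^⊗2)_ij equals the minimum over all length-2 walks i = v_0 → v_1 → … → v_2 = j of Σ_t A[v_t][v_{t+1}]. For example, for (i, j) = (0, 2) we minimise over 3 possible intermediate vertex sequences; the minimum is 3, attained along the walk 0 → 2 → 2.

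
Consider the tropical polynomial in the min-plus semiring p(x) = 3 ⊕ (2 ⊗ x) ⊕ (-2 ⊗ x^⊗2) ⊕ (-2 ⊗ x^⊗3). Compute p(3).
p(3) = 3

A tropical monomial a ⊗ x^⊗i evaluates to a + i · x. Evaluating each term at x = 3:
  Term 0 contributes 3 + 0 · 3 = 3
  Term 1 contributes 2 + 1 · 3 = 5
  Term 2 contributes -2 + 2 · 3 = 4
  Term 3 contributes -2 + 3 · 3 = 7
p(3) = ⊕ of these = min[3, 5, 4, 7] = 3.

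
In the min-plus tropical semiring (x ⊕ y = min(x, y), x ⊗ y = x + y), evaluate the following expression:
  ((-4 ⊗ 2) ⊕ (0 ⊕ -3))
((-4 ⊗ 2) ⊕ (0 ⊕ -3)) = -3

Expand innermost to outermost. Recall ⊕ takes the minimum of its arguments and ⊗ takes their sum. Working out the expression ((-4 ⊗ 2) ⊕ (0 ⊕ -3)) gives -3.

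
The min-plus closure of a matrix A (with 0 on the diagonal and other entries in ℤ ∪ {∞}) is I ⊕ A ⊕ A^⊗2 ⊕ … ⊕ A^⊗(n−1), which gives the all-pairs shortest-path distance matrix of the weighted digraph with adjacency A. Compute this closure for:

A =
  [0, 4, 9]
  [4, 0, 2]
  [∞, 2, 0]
Closure =
  [0, 4, 6]
  [4, 0, 2]
  [6, 2, 0]

This is the Floyd-Warshall all-pairs shortest-path computation. For each intermediate vertex k = 0, 1, …, 2, update dist[i][j] ← min(dist[i][j], dist[i][k] + dist[k][j]). The final matrix gives, for each (i, j), the minimum total weight of any directed path from i to j (possibly empty when i = j).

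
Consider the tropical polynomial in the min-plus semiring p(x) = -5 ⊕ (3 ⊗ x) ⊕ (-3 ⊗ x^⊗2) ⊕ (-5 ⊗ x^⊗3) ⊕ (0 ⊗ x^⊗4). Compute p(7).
p(7) = -5

A tropical monomial a ⊗ x^⊗i evaluates to a + i · x. Evaluating each term at x = 7:
  Term 0 contributes -5 + 0 · 7 = -5
  Term 1 contributes 3 + 1 · 7 = 10
  Term 2 contributes -3 + 2 · 7 = 11
  Term 3 contributes -5 + 3 · 7 = 16
  Term 4 contributes 0 + 4 · 7 = 28
p(7) = ⊕ of these = min[-5, 10, 11, 16, 28] = -5.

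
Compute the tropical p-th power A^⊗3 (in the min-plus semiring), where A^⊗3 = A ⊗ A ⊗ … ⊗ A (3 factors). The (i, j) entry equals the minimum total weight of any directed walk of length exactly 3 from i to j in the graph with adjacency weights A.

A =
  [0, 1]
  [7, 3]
A^⊗3 =
  [0, 1]
  [7, 8]

Each entry (A^⊗3)_ij equals the minimum over all length-3 walks i = v_0 → v_1 → … → v_3 = j of Σ_t A[v_t][v_{t+1}]. For example, for (i, j) = (0, 1) we minimise over 4 possible intermediate vertex sequences; the minimum is 1, attained along the walk 0 → 0 → 0 → 1.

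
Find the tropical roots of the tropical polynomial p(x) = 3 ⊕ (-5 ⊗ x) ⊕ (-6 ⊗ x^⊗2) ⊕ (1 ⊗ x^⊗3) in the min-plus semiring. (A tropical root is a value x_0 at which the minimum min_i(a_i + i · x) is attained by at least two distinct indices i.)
Roots: {-7, 1, 8}

Each tropical root is a break point of the lower envelope of the lines y = a_i + i · x (there are 4 lines, with slopes 0, 1, ..., 3). Only the lines that attain the minimum somewhere contribute to roots; other lines are dominated. Here the surviving (envelope) indices are i = 3, i = 2, i = 1, i = 0.
Intersections between consecutive envelope lines give the roots: for adjacent envelope indices i < j the intersection is x = (a_i − a_j) / (j − i). Reading off the sorted break points: {-7, 1, 8}.
Verification: at each break x_0, at least two indices attain the minimum of min_i(a_i + i · x_0).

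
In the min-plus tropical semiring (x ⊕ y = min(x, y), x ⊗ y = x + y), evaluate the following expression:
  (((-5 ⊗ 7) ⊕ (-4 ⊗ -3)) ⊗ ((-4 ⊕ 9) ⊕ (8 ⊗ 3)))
(((-5 ⊗ 7) ⊕ (-4 ⊗ -3)) ⊗ ((-4 ⊕ 9) ⊕ (8 ⊗ 3))) = -11

Expand innermost to outermost. Recall ⊕ takes the minimum of its arguments and ⊗ takes their sum. Working out the expression (((-5 ⊗ 7) ⊕ (-4 ⊗ -3)) ⊗ ((-4 ⊕ 9) ⊕ (8 ⊗ 3))) gives -11.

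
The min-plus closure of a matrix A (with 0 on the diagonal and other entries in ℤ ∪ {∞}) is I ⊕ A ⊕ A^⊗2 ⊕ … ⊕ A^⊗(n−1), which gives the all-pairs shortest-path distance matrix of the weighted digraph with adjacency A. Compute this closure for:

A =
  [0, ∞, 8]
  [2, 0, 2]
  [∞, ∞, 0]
Closure =
  [0, ∞, 8]
  [2, 0, 2]
  [∞, ∞, 0]

This is the Floyd-Warshall all-pairs shortest-path computation. For each intermediate vertex k = 0, 1, …, 2, update dist[i][j] ← min(dist[i][j], dist[i][k] + dist[k][j]). The final matrix gives, for each (i, j), the minimum total weight of any directed path from i to j (possibly empty when i = j).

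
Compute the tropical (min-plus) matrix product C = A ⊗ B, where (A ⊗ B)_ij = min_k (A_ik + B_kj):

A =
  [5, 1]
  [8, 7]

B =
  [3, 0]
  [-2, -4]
A ⊗ B =
  [-1, -3]
  [5, 3]

Apply the min-plus product entry-by-entry:
  C[0][0] = min over k of (A[0][0] + B[0][0] = 5 + 3 = 8, A[0][1] + B[1][0] = 1 + -2 = -1) = -1 (attained at k = 1)
  C[0][1] = min over k of (A[0][0] + B[0][1] = 5 + 0 = 5, A[0][1] + B[1][1] = 1 + -4 = -3) = -3 (attained at k = 1)
  C[1][0] = min over k of (A[1][0] + B[0][0] = 8 + 3 = 11, A[1][1] + B[1][0] = 7 + -2 = 5) = 5 (attained at k = 1)
  C[1][1] = min over k of (A[1][0] + B[0][1] = 8 + 0 = 8, A[1][1] + B[1][1] = 7 + -4 = 3) = 3 (attained at k = 1)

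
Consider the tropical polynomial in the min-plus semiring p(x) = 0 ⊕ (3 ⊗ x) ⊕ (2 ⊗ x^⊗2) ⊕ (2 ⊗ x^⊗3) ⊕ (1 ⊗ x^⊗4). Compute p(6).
p(6) = 0

A tropical monomial a ⊗ x^⊗i evaluates to a + i · x. Evaluating each term at x = 6:
  Term 0 contributes 0 + 0 · 6 = 0
  Term 1 contributes 3 + 1 · 6 = 9
  Term 2 contributes 2 + 2 · 6 = 14
  Term 3 contributes 2 + 3 · 6 = 20
  Term 4 contributes 1 + 4 · 6 = 25
p(6) = ⊕ of these = min[0, 9, 14, 20, 25] = 0.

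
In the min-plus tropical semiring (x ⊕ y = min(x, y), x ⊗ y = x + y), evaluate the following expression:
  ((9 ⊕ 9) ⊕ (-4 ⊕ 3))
((9 ⊕ 9) ⊕ (-4 ⊕ 3)) = -4

Expand innermost to outermost. Recall ⊕ takes the minimum of its arguments and ⊗ takes their sum. Working out the expression ((9 ⊕ 9) ⊕ (-4 ⊕ 3)) gives -4.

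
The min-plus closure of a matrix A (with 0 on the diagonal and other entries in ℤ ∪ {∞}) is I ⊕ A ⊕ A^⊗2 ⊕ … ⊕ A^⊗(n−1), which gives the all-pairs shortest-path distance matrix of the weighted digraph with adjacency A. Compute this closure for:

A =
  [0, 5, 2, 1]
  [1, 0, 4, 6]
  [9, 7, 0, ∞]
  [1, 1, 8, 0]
Closure =
  [0, 2, 2, 1]
  [1, 0, 3, 2]
  [8, 7, 0, 9]
  [1, 1, 3, 0]

This is the Floyd-Warshall all-pairs shortest-path computation. For each intermediate vertex k = 0, 1, …, 3, update dist[i][j] ← min(dist[i][j], dist[i][k] + dist[k][j]). The final matrix gives, for each (i, j), the minimum total weight of any directed path from i to j (possibly empty when i = j).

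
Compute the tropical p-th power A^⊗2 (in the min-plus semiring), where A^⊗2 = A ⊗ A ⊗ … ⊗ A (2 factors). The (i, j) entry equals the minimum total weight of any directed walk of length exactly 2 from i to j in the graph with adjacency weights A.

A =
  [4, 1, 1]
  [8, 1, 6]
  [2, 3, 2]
A^⊗2 =
  [3, 2, 3]
  [8, 2, 7]
  [4, 3, 3]

Each entry (A^⊗2)_ij equals the minimum over all length-2 walks i = v_0 → v_1 → … → v_2 = j of Σ_t A[v_t][v_{t+1}]. For example, for (i, j) = (0, 2) we minimise over 3 possible intermediate vertex sequences; the minimum is 3, attained along the walk 0 → 2 → 2.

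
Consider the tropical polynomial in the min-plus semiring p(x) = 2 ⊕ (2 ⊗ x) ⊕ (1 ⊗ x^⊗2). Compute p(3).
p(3) = 2

A tropical monomial a ⊗ x^⊗i evaluates to a + i · x. Evaluating each term at x = 3:
  Term 0 contributes 2 + 0 · 3 = 2
  Term 1 contributes 2 + 1 · 3 = 5
  Term 2 contributes 1 + 2 · 3 = 7
p(3) = ⊕ of these = min[2, 5, 7] = 2.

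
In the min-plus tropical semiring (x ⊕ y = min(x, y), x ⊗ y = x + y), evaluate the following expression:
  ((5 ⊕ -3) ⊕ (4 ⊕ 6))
((5 ⊕ -3) ⊕ (4 ⊕ 6)) = -3

Expand innermost to outermost. Recall ⊕ takes the minimum of its arguments and ⊗ takes their sum. Working out the expression ((5 ⊕ -3) ⊕ (4 ⊕ 6)) gives -3.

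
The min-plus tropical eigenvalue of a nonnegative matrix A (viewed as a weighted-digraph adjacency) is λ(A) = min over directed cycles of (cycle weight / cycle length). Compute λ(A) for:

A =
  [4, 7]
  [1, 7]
λ(A) = 4

Enumerate directed cycles and compute their means (weight / length). Sample:
  cycle 0 → 0: weight = 4, length = 1, mean = 4/1 ≈ 4.000
  cycle 1 → 1: weight = 7, length = 1, mean = 7/1 ≈ 7.000
  cycle 0 → 1 → 0: weight = 8, length = 2, mean = 8/2 ≈ 4.000
  cycle 1 → 0 → 1: weight = 8, length = 2, mean = 8/2 ≈ 4.000
Minimum mean = 4.000, attained e.g. along the cycle 0 → 0 with weight 4 and length 1. So λ(A) = 4/1 = 4.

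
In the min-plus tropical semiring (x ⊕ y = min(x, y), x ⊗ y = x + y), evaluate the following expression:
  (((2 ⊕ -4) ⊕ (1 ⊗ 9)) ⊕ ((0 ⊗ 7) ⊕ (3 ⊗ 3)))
(((2 ⊕ -4) ⊕ (1 ⊗ 9)) ⊕ ((0 ⊗ 7) ⊕ (3 ⊗ 3))) = -4

Expand innermost to outermost. Recall ⊕ takes the minimum of its arguments and ⊗ takes their sum. Working out the expression (((2 ⊕ -4) ⊕ (1 ⊗ 9)) ⊕ ((0 ⊗ 7) ⊕ (3 ⊗ 3))) gives -4.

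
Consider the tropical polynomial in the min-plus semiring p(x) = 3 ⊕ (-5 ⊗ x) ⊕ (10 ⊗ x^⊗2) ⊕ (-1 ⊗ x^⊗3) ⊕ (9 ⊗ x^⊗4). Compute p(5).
p(5) = 0

A tropical monomial a ⊗ x^⊗i evaluates to a + i · x. Evaluating each term at x = 5:
  Term 0 contributes 3 + 0 · 5 = 3
  Term 1 contributes -5 + 1 · 5 = 0
  Term 2 contributes 10 + 2 · 5 = 20
  Term 3 contributes -1 + 3 · 5 = 14
  Term 4 contributes 9 + 4 · 5 = 29
p(5) = ⊕ of these = min[3, 0, 20, 14, 29] = 0.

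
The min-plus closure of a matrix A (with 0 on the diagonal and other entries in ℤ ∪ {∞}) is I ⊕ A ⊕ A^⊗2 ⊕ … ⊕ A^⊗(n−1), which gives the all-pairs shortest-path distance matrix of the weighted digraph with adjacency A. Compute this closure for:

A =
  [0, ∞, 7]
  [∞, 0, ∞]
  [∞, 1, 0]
Closure =
  [0, 8, 7]
  [∞, 0, ∞]
  [∞, 1, 0]

This is the Floyd-Warshall all-pairs shortest-path computation. For each intermediate vertex k = 0, 1, …, 2, update dist[i][j] ← min(dist[i][j], dist[i][k] + dist[k][j]). The final matrix gives, for each (i, j), the minimum total weight of any directed path from i to j (possibly empty when i = j).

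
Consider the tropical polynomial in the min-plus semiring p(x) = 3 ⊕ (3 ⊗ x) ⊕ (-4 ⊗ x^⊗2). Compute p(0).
p(0) = -4

A tropical monomial a ⊗ x^⊗i evaluates to a + i · x. Evaluating each term at x = 0:
  Term 0 contributes 3 + 0 · 0 = 3
  Term 1 contributes 3 + 1 · 0 = 3
  Term 2 contributes -4 + 2 · 0 = -4
p(0) = ⊕ of these = min[3, 3, -4] = -4.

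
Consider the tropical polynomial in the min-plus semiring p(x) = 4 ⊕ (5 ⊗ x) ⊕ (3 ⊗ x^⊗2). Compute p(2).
p(2) = 4

A tropical monomial a ⊗ x^⊗i evaluates to a + i · x. Evaluating each term at x = 2:
  Term 0 contributes 4 + 0 · 2 = 4
  Term 1 contributes 5 + 1 · 2 = 7
  Term 2 contributes 3 + 2 · 2 = 7
p(2) = ⊕ of these = min[4, 7, 7] = 4.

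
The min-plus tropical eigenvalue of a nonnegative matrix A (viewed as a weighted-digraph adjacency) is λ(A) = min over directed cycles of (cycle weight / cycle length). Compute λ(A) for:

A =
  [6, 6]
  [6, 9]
λ(A) = 6

Enumerate directed cycles and compute their means (weight / length). Sample:
  cycle 0 → 0: weight = 6, length = 1, mean = 6/1 ≈ 6.000
  cycle 1 → 1: weight = 9, length = 1, mean = 9/1 ≈ 9.000
  cycle 0 → 1 → 0: weight = 12, length = 2, mean = 12/2 ≈ 6.000
  cycle 1 → 0 → 1: weight = 12, length = 2, mean = 12/2 ≈ 6.000
Minimum mean = 6.000, attained e.g. along the cycle 0 → 0 with weight 6 and length 1. So λ(A) = 6/1 = 6.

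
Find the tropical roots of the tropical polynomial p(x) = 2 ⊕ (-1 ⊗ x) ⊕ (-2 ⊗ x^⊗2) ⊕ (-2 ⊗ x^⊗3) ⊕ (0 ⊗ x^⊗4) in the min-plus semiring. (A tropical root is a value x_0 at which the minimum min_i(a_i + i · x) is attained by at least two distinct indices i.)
Roots: {-2, 0, 1, 3}

Each tropical root is a break point of the lower envelope of the lines y = a_i + i · x (there are 5 lines, with slopes 0, 1, ..., 4). Only the lines that attain the minimum somewhere contribute to roots; other lines are dominated. Here the surviving (envelope) indices are i = 4, i = 3, i = 2, i = 1, i = 0.
Intersections between consecutive envelope lines give the roots: for adjacent envelope indices i < j the intersection is x = (a_i − a_j) / (j − i). Reading off the sorted break points: {-2, 0, 1, 3}.
Verification: at each break x_0, at least two indices attain the minimum of min_i(a_i + i · x_0).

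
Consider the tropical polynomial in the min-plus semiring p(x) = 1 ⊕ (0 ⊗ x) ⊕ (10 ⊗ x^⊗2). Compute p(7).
p(7) = 1

A tropical monomial a ⊗ x^⊗i evaluates to a + i · x. Evaluating each term at x = 7:
  Term 0 contributes 1 + 0 · 7 = 1
  Term 1 contributes 0 + 1 · 7 = 7
  Term 2 contributes 10 + 2 · 7 = 24
p(7) = ⊕ of these = min[1, 7, 24] = 1.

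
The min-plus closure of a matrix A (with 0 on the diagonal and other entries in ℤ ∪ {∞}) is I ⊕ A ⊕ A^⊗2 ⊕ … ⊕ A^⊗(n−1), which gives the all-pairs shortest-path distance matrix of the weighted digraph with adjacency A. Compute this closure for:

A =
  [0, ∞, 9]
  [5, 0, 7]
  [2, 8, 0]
Closure =
  [0, 17, 9]
  [5, 0, 7]
  [2, 8, 0]

This is the Floyd-Warshall all-pairs shortest-path computation. For each intermediate vertex k = 0, 1, …, 2, update dist[i][j] ← min(dist[i][j], dist[i][k] + dist[k][j]). The final matrix gives, for each (i, j), the minimum total weight of any directed path from i to j (possibly empty when i = j).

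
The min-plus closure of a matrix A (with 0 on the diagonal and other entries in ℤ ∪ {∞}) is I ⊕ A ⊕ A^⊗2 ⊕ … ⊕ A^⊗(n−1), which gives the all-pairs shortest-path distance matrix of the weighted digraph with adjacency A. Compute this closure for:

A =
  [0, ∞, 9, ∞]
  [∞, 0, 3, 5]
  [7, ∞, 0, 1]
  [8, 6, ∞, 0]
Closure =
  [0, 16, 9, 10]
  [10, 0, 3, 4]
  [7, 7, 0, 1]
  [8, 6, 9, 0]

This is the Floyd-Warshall all-pairs shortest-path computation. For each intermediate vertex k = 0, 1, …, 3, update dist[i][j] ← min(dist[i][j], dist[i][k] + dist[k][j]). The final matrix gives, for each (i, j), the minimum total weight of any directed path from i to j (possibly empty when i = j).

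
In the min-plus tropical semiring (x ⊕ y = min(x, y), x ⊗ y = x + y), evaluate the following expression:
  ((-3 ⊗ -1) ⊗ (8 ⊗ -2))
((-3 ⊗ -1) ⊗ (8 ⊗ -2)) = 2

Expand innermost to outermost. Recall ⊕ takes the minimum of its arguments and ⊗ takes their sum. Working out the expression ((-3 ⊗ -1) ⊗ (8 ⊗ -2)) gives 2.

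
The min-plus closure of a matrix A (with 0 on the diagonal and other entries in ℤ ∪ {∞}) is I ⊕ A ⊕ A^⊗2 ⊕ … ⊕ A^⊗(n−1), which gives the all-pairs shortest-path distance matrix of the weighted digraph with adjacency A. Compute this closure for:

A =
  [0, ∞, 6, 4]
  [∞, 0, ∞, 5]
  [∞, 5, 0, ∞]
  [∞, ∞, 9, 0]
Closure =
  [0, 11, 6, 4]
  [∞, 0, 14, 5]
  [∞, 5, 0, 10]
  [∞, 14, 9, 0]

This is the Floyd-Warshall all-pairs shortest-path computation. For each intermediate vertex k = 0, 1, …, 3, update dist[i][j] ← min(dist[i][j], dist[i][k] + dist[k][j]). The final matrix gives, for each (i, j), the minimum total weight of any directed path from i to j (possibly empty when i = j).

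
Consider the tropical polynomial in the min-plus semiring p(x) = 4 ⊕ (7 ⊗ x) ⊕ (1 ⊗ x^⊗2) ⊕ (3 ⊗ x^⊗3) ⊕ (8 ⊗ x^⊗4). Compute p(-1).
p(-1) = -1

A tropical monomial a ⊗ x^⊗i evaluates to a + i · x. Evaluating each term at x = -1:
  Term 0 contributes 4 + 0 · -1 = 4
  Term 1 contributes 7 + 1 · -1 = 6
  Term 2 contributes 1 + 2 · -1 = -1
  Term 3 contributes 3 + 3 · -1 = 0
  Term 4 contributes 8 + 4 · -1 = 4
p(-1) = ⊕ of these = min[4, 6, -1, 0, 4] = -1.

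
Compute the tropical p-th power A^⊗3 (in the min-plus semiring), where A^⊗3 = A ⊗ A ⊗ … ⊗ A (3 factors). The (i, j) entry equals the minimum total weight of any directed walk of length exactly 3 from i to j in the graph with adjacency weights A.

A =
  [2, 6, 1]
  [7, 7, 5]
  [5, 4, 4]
A^⊗3 =
  [6, 7, 5]
  [11, 12, 10]
  [9, 10, 8]

Each entry (A^⊗3)_ij equals the minimum over all length-3 walks i = v_0 → v_1 → … → v_3 = j of Σ_t A[v_t][v_{t+1}]. For example, for (i, j) = (0, 2) we minimise over 9 possible intermediate vertex sequences; the minimum is 5, attained along the walk 0 → 0 → 0 → 2.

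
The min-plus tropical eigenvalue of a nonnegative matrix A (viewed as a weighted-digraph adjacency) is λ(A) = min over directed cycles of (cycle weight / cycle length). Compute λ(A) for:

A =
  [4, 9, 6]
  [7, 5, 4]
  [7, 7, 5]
λ(A) = 4

Enumerate directed cycles and compute their means (weight / length). Sample:
  cycle 0 → 0: weight = 4, length = 1, mean = 4/1 ≈ 4.000
  cycle 1 → 1: weight = 5, length = 1, mean = 5/1 ≈ 5.000
  cycle 2 → 2: weight = 5, length = 1, mean = 5/1 ≈ 5.000
  cycle 0 → 1 → 0: weight = 16, length = 2, mean = 16/2 ≈ 8.000
  cycle 0 → 2 → 0: weight = 13, length = 2, mean = 13/2 ≈ 6.500
  cycle 1 → 0 → 1: weight = 16, length = 2, mean = 16/2 ≈ 8.000
Minimum mean = 4.000, attained e.g. along the cycle 0 → 0 with weight 4 and length 1. So λ(A) = 4/1 = 4.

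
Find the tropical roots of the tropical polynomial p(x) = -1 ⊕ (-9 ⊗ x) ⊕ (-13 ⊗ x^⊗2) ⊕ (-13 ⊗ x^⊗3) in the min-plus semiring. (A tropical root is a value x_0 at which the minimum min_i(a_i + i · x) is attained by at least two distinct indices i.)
Roots: {0, 4, 8}

Each tropical root is a break point of the lower envelope of the lines y = a_i + i · x (there are 4 lines, with slopes 0, 1, ..., 3). Only the lines that attain the minimum somewhere contribute to roots; other lines are dominated. Here the surviving (envelope) indices are i = 3, i = 2, i = 1, i = 0.
Intersections between consecutive envelope lines give the roots: for adjacent envelope indices i < j the intersection is x = (a_i − a_j) / (j − i). Reading off the sorted break points: {0, 4, 8}.
Verification: at each break x_0, at least two indices attain the minimum of min_i(a_i + i · x_0).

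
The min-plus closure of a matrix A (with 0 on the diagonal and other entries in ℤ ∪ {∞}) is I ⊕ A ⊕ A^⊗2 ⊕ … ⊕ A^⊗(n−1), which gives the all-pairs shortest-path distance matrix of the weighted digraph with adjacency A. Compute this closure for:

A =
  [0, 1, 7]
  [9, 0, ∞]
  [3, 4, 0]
Closure =
  [0, 1, 7]
  [9, 0, 16]
  [3, 4, 0]

This is the Floyd-Warshall all-pairs shortest-path computation. For each intermediate vertex k = 0, 1, …, 2, update dist[i][j] ← min(dist[i][j], dist[i][k] + dist[k][j]). The final matrix gives, for each (i, j), the minimum total weight of any directed path from i to j (possibly empty when i = j).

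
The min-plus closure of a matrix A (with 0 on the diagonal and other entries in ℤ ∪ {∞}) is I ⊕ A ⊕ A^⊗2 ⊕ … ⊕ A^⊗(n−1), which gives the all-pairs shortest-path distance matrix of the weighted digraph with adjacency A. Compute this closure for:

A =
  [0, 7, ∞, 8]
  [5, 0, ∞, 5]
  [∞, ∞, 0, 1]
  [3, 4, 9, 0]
Closure =
  [0, 7, 17, 8]
  [5, 0, 14, 5]
  [4, 5, 0, 1]
  [3, 4, 9, 0]

This is the Floyd-Warshall all-pairs shortest-path computation. For each intermediate vertex k = 0, 1, …, 3, update dist[i][j] ← min(dist[i][j], dist[i][k] + dist[k][j]). The final matrix gives, for each (i, j), the minimum total weight of any directed path from i to j (possibly empty when i = j).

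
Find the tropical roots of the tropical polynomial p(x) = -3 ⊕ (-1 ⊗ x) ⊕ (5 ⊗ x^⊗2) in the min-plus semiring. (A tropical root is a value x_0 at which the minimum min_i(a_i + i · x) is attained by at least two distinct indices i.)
Roots: {-6, -2}

Each tropical root is a break point of the lower envelope of the lines y = a_i + i · x (there are 3 lines, with slopes 0, 1, ..., 2). Only the lines that attain the minimum somewhere contribute to roots; other lines are dominated. Here the surviving (envelope) indices are i = 2, i = 1, i = 0.
Intersections between consecutive envelope lines give the roots: for adjacent envelope indices i < j the intersection is x = (a_i − a_j) / (j − i). Reading off the sorted break points: {-6, -2}.
Verification: at each break x_0, at least two indices attain the minimum of min_i(a_i + i · x_0).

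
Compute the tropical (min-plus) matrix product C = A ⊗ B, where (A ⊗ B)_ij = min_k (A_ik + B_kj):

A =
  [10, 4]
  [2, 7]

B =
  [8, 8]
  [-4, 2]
A ⊗ B =
  [0, 6]
  [3, 9]

Apply the min-plus product entry-by-entry:
  C[0][0] = min over k of (A[0][0] + B[0][0] = 10 + 8 = 18, A[0][1] + B[1][0] = 4 + -4 = 0) = 0 (attained at k = 1)
  C[0][1] = min over k of (A[0][0] + B[0][1] = 10 + 8 = 18, A[0][1] + B[1][1] = 4 + 2 = 6) = 6 (attained at k = 1)
  C[1][0] = min over k of (A[1][0] + B[0][0] = 2 + 8 = 10, A[1][1] + B[1][0] = 7 + -4 = 3) = 3 (attained at k = 1)
  C[1][1] = min over k of (A[1][0] + B[0][1] = 2 + 8 = 10, A[1][1] + B[1][1] = 7 + 2 = 9) = 9 (attained at k = 1)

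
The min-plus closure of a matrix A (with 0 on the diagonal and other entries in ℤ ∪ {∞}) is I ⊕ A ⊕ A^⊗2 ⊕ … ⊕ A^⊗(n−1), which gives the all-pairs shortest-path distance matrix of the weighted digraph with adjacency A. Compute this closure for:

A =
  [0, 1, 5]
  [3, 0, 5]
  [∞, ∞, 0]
Closure =
  [0, 1, 5]
  [3, 0, 5]
  [∞, ∞, 0]

This is the Floyd-Warshall all-pairs shortest-path computation. For each intermediate vertex k = 0, 1, …, 2, update dist[i][j] ← min(dist[i][j], dist[i][k] + dist[k][j]). The final matrix gives, for each (i, j), the minimum total weight of any directed path from i to j (possibly empty when i = j).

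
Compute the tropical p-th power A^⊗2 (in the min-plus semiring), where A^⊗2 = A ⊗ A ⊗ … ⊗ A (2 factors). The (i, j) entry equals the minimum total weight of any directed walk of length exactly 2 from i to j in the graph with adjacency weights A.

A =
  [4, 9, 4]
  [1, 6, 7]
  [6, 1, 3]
A^⊗2 =
  [8, 5, 7]
  [5, 8, 5]
  [2, 4, 6]

Each entry (A^⊗2)_ij equals the minimum over all length-2 walks i = v_0 → v_1 → … → v_2 = j of Σ_t A[v_t][v_{t+1}]. For example, for (i, j) = (0, 2) we minimise over 3 possible intermediate vertex sequences; the minimum is 7, attained along the walk 0 → 2 → 2.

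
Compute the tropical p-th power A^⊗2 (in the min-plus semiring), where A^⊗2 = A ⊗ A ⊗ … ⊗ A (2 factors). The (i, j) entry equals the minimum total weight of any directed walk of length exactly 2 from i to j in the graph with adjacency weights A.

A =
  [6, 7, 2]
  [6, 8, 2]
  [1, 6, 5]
A^⊗2 =
  [3, 8, 7]
  [3, 8, 7]
  [6, 8, 3]

Each entry (A^⊗2)_ij equals the minimum over all length-2 walks i = v_0 → v_1 → … → v_2 = j of Σ_t A[v_t][v_{t+1}]. For example, for (i, j) = (0, 2) we minimise over 3 possible intermediate vertex sequences; the minimum is 7, attained along the walk 0 → 2 → 2.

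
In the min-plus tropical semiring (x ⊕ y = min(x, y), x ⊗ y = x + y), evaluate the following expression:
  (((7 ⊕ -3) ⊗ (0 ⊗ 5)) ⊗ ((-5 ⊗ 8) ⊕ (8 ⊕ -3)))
(((7 ⊕ -3) ⊗ (0 ⊗ 5)) ⊗ ((-5 ⊗ 8) ⊕ (8 ⊕ -3))) = -1

Expand innermost to outermost. Recall ⊕ takes the minimum of its arguments and ⊗ takes their sum. Working out the expression (((7 ⊕ -3) ⊗ (0 ⊗ 5)) ⊗ ((-5 ⊗ 8) ⊕ (8 ⊕ -3))) gives -1.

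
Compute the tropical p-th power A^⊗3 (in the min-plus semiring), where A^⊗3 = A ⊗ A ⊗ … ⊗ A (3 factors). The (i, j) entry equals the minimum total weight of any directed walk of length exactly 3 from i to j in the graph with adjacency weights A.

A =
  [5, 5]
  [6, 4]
A^⊗3 =
  [15, 13]
  [14, 12]

Each entry (A^⊗3)_ij equals the minimum over all length-3 walks i = v_0 → v_1 → … → v_3 = j of Σ_t A[v_t][v_{t+1}]. For example, for (i, j) = (0, 1) we minimise over 4 possible intermediate vertex sequences; the minimum is 13, attained along the walk 0 → 1 → 1 → 1.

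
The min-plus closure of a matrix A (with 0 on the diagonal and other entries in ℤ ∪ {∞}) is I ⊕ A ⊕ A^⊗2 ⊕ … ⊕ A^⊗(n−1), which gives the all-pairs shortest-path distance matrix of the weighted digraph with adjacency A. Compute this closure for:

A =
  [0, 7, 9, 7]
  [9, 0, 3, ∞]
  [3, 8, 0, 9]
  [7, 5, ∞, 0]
Closure =
  [0, 7, 9, 7]
  [6, 0, 3, 12]
  [3, 8, 0, 9]
  [7, 5, 8, 0]

This is the Floyd-Warshall all-pairs shortest-path computation. For each intermediate vertex k = 0, 1, …, 3, update dist[i][j] ← min(dist[i][j], dist[i][k] + dist[k][j]). The final matrix gives, for each (i, j), the minimum total weight of any directed path from i to j (possibly empty when i = j).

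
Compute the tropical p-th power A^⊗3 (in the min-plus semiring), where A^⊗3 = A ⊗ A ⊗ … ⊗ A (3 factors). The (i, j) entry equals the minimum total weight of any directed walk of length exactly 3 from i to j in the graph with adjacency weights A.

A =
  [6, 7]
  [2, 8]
A^⊗3 =
  [15, 16]
  [11, 15]

Each entry (A^⊗3)_ij equals the minimum over all length-3 walks i = v_0 → v_1 → … → v_3 = j of Σ_t A[v_t][v_{t+1}]. For example, for (i, j) = (0, 1) we minimise over 4 possible intermediate vertex sequences; the minimum is 16, attained along the walk 0 → 1 → 0 → 1.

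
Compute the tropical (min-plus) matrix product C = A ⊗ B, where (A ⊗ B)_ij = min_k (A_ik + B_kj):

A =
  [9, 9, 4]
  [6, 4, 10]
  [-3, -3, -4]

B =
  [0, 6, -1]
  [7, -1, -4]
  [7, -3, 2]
A ⊗ B =
  [9, 1, 5]
  [6, 3, 0]
  [-3, -7, -7]

Apply the min-plus product entry-by-entry:
  C[0][0] = min over k of (A[0][0] + B[0][0] = 9 + 0 = 9, A[0][1] + B[1][0] = 9 + 7 = 16, A[0][2] + B[2][0] = 4 + 7 = 11) = 9 (attained at k = 0)
  C[0][1] = min over k of (A[0][0] + B[0][1] = 9 + 6 = 15, A[0][1] + B[1][1] = 9 + -1 = 8, A[0][2] + B[2][1] = 4 + -3 = 1) = 1 (attained at k = 2)
  C[0][2] = min over k of (A[0][0] + B[0][2] = 9 + -1 = 8, A[0][1] + B[1][2] = 9 + -4 = 5, A[0][2] + B[2][2] = 4 + 2 = 6) = 5 (attained at k = 1)
  C[1][0] = min over k of (A[1][0] + B[0][0] = 6 + 0 = 6, A[1][1] + B[1][0] = 4 + 7 = 11, A[1][2] + B[2][0] = 10 + 7 = 17) = 6 (attained at k = 0)
  C[1][1] = min over k of (A[1][0] + B[0][1] = 6 + 6 = 12, A[1][1] + B[1][1] = 4 + -1 = 3, A[1][2] + B[2][1] = 10 + -3 = 7) = 3 (attained at k = 1)
  C[1][2] = min over k of (A[1][0] + B[0][2] = 6 + -1 = 5, A[1][1] + B[1][2] = 4 + -4 = 0, A[1][2] + B[2][2] = 10 + 2 = 12) = 0 (attained at k = 1)
  C[2][0] = min over k of (A[2][0] + B[0][0] = -3 + 0 = -3, A[2][1] + B[1][0] = -3 + 7 = 4, A[2][2] + B[2][0] = -4 + 7 = 3) = -3 (attained at k = 0)
  C[2][1] = min over k of (A[2][0] + B[0][1] = -3 + 6 = 3, A[2][1] + B[1][1] = -3 + -1 = -4, A[2][2] + B[2][1] = -4 + -3 = -7) = -7 (attained at k = 2)
  C[2][2] = min over k of (A[2][0] + B[0][2] = -3 + -1 = -4, A[2][1] + B[1][2] = -3 + -4 = -7, A[2][2] + B[2][2] = -4 + 2 = -2) = -7 (attained at k = 1)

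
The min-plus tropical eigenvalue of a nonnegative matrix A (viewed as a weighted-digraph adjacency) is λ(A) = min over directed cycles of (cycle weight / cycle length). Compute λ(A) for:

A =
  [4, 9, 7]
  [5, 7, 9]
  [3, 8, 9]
λ(A) = 4

Enumerate directed cycles and compute their means (weight / length). Sample:
  cycle 0 → 0: weight = 4, length = 1, mean = 4/1 ≈ 4.000
  cycle 1 → 1: weight = 7, length = 1, mean = 7/1 ≈ 7.000
  cycle 2 → 2: weight = 9, length = 1, mean = 9/1 ≈ 9.000
  cycle 0 → 1 → 0: weight = 14, length = 2, mean = 14/2 ≈ 7.000
  cycle 0 → 2 → 0: weight = 10, length = 2, mean = 10/2 ≈ 5.000
  cycle 1 → 0 → 1: weight = 14, length = 2, mean = 14/2 ≈ 7.000
Minimum mean = 4.000, attained e.g. along the cycle 0 → 0 with weight 4 and length 1. So λ(A) = 4/1 = 4.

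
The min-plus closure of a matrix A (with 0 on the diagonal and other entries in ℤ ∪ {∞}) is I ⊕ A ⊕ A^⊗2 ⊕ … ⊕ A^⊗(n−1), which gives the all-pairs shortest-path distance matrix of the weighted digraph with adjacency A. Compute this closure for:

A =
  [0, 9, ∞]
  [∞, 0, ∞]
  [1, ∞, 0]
Closure =
  [0, 9, ∞]
  [∞, 0, ∞]
  [1, 10, 0]

This is the Floyd-Warshall all-pairs shortest-path computation. For each intermediate vertex k = 0, 1, …, 2, update dist[i][j] ← min(dist[i][j], dist[i][k] + dist[k][j]). The final matrix gives, for each (i, j), the minimum total weight of any directed path from i to j (possibly empty when i = j).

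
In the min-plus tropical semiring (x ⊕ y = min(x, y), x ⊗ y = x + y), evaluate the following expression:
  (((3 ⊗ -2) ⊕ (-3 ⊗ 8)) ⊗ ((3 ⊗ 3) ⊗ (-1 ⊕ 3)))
(((3 ⊗ -2) ⊕ (-3 ⊗ 8)) ⊗ ((3 ⊗ 3) ⊗ (-1 ⊕ 3))) = 6

Expand innermost to outermost. Recall ⊕ takes the minimum of its arguments and ⊗ takes their sum. Working out the expression (((3 ⊗ -2) ⊕ (-3 ⊗ 8)) ⊗ ((3 ⊗ 3) ⊗ (-1 ⊕ 3))) gives 6.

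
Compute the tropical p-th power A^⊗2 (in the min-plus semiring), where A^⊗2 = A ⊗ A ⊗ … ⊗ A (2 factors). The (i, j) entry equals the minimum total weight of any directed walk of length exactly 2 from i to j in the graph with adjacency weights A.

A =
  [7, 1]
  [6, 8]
A^⊗2 =
  [7, 8]
  [13, 7]

Each entry (A^⊗2)_ij equals the minimum over all length-2 walks i = v_0 → v_1 → … → v_2 = j of Σ_t A[v_t][v_{t+1}]. For example, for (i, j) = (0, 1) we minimise over 2 possible intermediate vertex sequences; the minimum is 8, attained along the walk 0 → 0 → 1.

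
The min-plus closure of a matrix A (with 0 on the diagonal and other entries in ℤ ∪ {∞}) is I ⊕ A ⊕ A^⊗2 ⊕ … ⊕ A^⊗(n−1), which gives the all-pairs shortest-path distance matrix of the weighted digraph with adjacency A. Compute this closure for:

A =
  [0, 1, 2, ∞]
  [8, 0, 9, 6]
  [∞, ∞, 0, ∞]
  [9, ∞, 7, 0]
Closure =
  [0, 1, 2, 7]
  [8, 0, 9, 6]
  [∞, ∞, 0, ∞]
  [9, 10, 7, 0]

This is the Floyd-Warshall all-pairs shortest-path computation. For each intermediate vertex k = 0, 1, …, 3, update dist[i][j] ← min(dist[i][j], dist[i][k] + dist[k][j]). The final matrix gives, for each (i, j), the minimum total weight of any directed path from i to j (possibly empty when i = j).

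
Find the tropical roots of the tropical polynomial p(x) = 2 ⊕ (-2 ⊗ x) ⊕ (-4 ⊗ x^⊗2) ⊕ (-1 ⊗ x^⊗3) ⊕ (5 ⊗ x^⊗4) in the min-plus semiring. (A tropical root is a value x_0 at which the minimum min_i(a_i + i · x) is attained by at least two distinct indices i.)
Roots: {-6, -3, 2, 4}

Each tropical root is a break point of the lower envelope of the lines y = a_i + i · x (there are 5 lines, with slopes 0, 1, ..., 4). Only the lines that attain the minimum somewhere contribute to roots; other lines are dominated. Here the surviving (envelope) indices are i = 4, i = 3, i = 2, i = 1, i = 0.
Intersections between consecutive envelope lines give the roots: for adjacent envelope indices i < j the intersection is x = (a_i − a_j) / (j − i). Reading off the sorted break points: {-6, -3, 2, 4}.
Verification: at each break x_0, at least two indices attain the minimum of min_i(a_i + i · x_0).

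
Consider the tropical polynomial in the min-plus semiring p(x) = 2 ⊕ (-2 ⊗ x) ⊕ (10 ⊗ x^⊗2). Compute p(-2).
p(-2) = -4

A tropical monomial a ⊗ x^⊗i evaluates to a + i · x. Evaluating each term at x = -2:
  Term 0 contributes 2 + 0 · -2 = 2
  Term 1 contributes -2 + 1 · -2 = -4
  Term 2 contributes 10 + 2 · -2 = 6
p(-2) = ⊕ of these = min[2, -4, 6] = -4.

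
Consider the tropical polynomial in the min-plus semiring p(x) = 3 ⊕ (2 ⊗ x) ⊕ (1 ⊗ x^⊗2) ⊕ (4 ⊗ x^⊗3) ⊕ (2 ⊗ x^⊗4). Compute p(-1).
p(-1) = -2

A tropical monomial a ⊗ x^⊗i evaluates to a + i · x. Evaluating each term at x = -1:
  Term 0 contributes 3 + 0 · -1 = 3
  Term 1 contributes 2 + 1 · -1 = 1
  Term 2 contributes 1 + 2 · -1 = -1
  Term 3 contributes 4 + 3 · -1 = 1
  Term 4 contributes 2 + 4 · -1 = -2
p(-1) = ⊕ of these = min[3, 1, -1, 1, -2] = -2.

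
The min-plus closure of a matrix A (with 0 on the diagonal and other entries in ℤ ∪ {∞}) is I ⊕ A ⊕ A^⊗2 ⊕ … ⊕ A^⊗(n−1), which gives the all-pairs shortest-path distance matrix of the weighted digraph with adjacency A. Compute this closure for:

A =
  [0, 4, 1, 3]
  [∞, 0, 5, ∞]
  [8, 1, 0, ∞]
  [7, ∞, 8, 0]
Closure =
  [0, 2, 1, 3]
  [13, 0, 5, 16]
  [8, 1, 0, 11]
  [7, 9, 8, 0]

This is the Floyd-Warshall all-pairs shortest-path computation. For each intermediate vertex k = 0, 1, …, 3, update dist[i][j] ← min(dist[i][j], dist[i][k] + dist[k][j]). The final matrix gives, for each (i, j), the minimum total weight of any directed path from i to j (possibly empty when i = j).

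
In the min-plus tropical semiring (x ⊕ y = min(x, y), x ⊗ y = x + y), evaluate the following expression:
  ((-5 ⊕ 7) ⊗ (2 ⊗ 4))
((-5 ⊕ 7) ⊗ (2 ⊗ 4)) = 1

Expand innermost to outermost. Recall ⊕ takes the minimum of its arguments and ⊗ takes their sum. Working out the expression ((-5 ⊕ 7) ⊗ (2 ⊗ 4)) gives 1.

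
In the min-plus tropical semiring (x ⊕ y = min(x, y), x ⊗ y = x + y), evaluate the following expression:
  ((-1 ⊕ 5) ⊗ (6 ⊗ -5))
((-1 ⊕ 5) ⊗ (6 ⊗ -5)) = 0

Expand innermost to outermost. Recall ⊕ takes the minimum of its arguments and ⊗ takes their sum. Working out the expression ((-1 ⊕ 5) ⊗ (6 ⊗ -5)) gives 0.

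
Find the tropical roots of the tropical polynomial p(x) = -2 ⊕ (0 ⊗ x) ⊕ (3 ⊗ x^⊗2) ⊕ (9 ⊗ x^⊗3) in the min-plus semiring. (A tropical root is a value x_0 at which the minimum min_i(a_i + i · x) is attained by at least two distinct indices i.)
Roots: {-6, -3, -2}

Each tropical root is a break point of the lower envelope of the lines y = a_i + i · x (there are 4 lines, with slopes 0, 1, ..., 3). Only the lines that attain the minimum somewhere contribute to roots; other lines are dominated. Here the surviving (envelope) indices are i = 3, i = 2, i = 1, i = 0.
Intersections between consecutive envelope lines give the roots: for adjacent envelope indices i < j the intersection is x = (a_i − a_j) / (j − i). Reading off the sorted break points: {-6, -3, -2}.
Verification: at each break x_0, at least two indices attain the minimum of min_i(a_i + i · x_0).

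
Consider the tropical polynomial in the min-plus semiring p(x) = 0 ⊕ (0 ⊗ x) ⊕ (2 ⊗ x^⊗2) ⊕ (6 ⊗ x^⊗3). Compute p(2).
p(2) = 0

A tropical monomial a ⊗ x^⊗i evaluates to a + i · x. Evaluating each term at x = 2:
  Term 0 contributes 0 + 0 · 2 = 0
  Term 1 contributes 0 + 1 · 2 = 2
  Term 2 contributes 2 + 2 · 2 = 6
  Term 3 contributes 6 + 3 · 2 = 12
p(2) = ⊕ of these = min[0, 2, 6, 12] = 0.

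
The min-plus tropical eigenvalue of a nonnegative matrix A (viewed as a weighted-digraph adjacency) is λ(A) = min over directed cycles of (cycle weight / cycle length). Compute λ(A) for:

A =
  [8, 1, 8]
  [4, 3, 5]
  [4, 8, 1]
λ(A) = 1

Enumerate directed cycles and compute their means (weight / length). Sample:
  cycle 0 → 0: weight = 8, length = 1, mean = 8/1 ≈ 8.000
  cycle 1 → 1: weight = 3, length = 1, mean = 3/1 ≈ 3.000
  cycle 2 → 2: weight = 1, length = 1, mean = 1/1 ≈ 1.000
  cycle 0 → 1 → 0: weight = 5, length = 2, mean = 5/2 ≈ 2.500
  cycle 0 → 2 → 0: weight = 12, length = 2, mean = 12/2 ≈ 6.000
  cycle 1 → 0 → 1: weight = 5, length = 2, mean = 5/2 ≈ 2.500
Minimum mean = 1.000, attained e.g. along the cycle 2 → 2 with weight 1 and length 1. So λ(A) = 1/1 = 1.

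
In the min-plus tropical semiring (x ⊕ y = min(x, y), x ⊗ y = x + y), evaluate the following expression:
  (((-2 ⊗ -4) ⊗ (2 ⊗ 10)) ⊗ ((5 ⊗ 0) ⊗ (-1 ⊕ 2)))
(((-2 ⊗ -4) ⊗ (2 ⊗ 10)) ⊗ ((5 ⊗ 0) ⊗ (-1 ⊕ 2))) = 10

Expand innermost to outermost. Recall ⊕ takes the minimum of its arguments and ⊗ takes their sum. Working out the expression (((-2 ⊗ -4) ⊗ (2 ⊗ 10)) ⊗ ((5 ⊗ 0) ⊗ (-1 ⊕ 2))) gives 10.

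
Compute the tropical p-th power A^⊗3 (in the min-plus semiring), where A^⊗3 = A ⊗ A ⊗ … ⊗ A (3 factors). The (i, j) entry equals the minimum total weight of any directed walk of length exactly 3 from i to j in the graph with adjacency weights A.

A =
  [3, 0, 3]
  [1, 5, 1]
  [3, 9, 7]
A^⊗3 =
  [4, 1, 4]
  [2, 4, 2]
  [4, 6, 4]

Each entry (A^⊗3)_ij equals the minimum over all length-3 walks i = v_0 → v_1 → … → v_3 = j of Σ_t A[v_t][v_{t+1}]. For example, for (i, j) = (0, 2) we minimise over 9 possible intermediate vertex sequences; the minimum is 4, attained along the walk 0 → 0 → 1 → 2.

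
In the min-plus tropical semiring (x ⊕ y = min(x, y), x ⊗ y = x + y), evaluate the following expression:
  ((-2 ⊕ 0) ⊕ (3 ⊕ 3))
((-2 ⊕ 0) ⊕ (3 ⊕ 3)) = -2

Expand innermost to outermost. Recall ⊕ takes the minimum of its arguments and ⊗ takes their sum. Working out the expression ((-2 ⊕ 0) ⊕ (3 ⊕ 3)) gives -2.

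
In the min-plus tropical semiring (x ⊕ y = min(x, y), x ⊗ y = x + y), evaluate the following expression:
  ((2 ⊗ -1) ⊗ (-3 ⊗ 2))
((2 ⊗ -1) ⊗ (-3 ⊗ 2)) = 0

Expand innermost to outermost. Recall ⊕ takes the minimum of its arguments and ⊗ takes their sum. Working out the expression ((2 ⊗ -1) ⊗ (-3 ⊗ 2)) gives 0.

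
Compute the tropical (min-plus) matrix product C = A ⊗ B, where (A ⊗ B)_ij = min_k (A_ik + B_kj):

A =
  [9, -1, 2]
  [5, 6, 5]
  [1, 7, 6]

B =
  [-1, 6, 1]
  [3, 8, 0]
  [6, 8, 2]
A ⊗ B =
  [2, 7, -1]
  [4, 11, 6]
  [0, 7, 2]

Apply the min-plus product entry-by-entry:
  C[0][0] = min over k of (A[0][0] + B[0][0] = 9 + -1 = 8, A[0][1] + B[1][0] = -1 + 3 = 2, A[0][2] + B[2][0] = 2 + 6 = 8) = 2 (attained at k = 1)
  C[0][1] = min over k of (A[0][0] + B[0][1] = 9 + 6 = 15, A[0][1] + B[1][1] = -1 + 8 = 7, A[0][2] + B[2][1] = 2 + 8 = 10) = 7 (attained at k = 1)
  C[0][2] = min over k of (A[0][0] + B[0][2] = 9 + 1 = 10, A[0][1] + B[1][2] = -1 + 0 = -1, A[0][2] + B[2][2] = 2 + 2 = 4) = -1 (attained at k = 1)
  C[1][0] = min over k of (A[1][0] + B[0][0] = 5 + -1 = 4, A[1][1] + B[1][0] = 6 + 3 = 9, A[1][2] + B[2][0] = 5 + 6 = 11) = 4 (attained at k = 0)
  C[1][1] = min over k of (A[1][0] + B[0][1] = 5 + 6 = 11, A[1][1] + B[1][1] = 6 + 8 = 14, A[1][2] + B[2][1] = 5 + 8 = 13) = 11 (attained at k = 0)
  C[1][2] = min over k of (A[1][0] + B[0][2] = 5 + 1 = 6, A[1][1] + B[1][2] = 6 + 0 = 6, A[1][2] + B[2][2] = 5 + 2 = 7) = 6 (attained at k = 0)
  C[2][0] = min over k of (A[2][0] + B[0][0] = 1 + -1 = 0, A[2][1] + B[1][0] = 7 + 3 = 10, A[2][2] + B[2][0] = 6 + 6 = 12) = 0 (attained at k = 0)
  C[2][1] = min over k of (A[2][0] + B[0][1] = 1 + 6 = 7, A[2][1] + B[1][1] = 7 + 8 = 15, A[2][2] + B[2][1] = 6 + 8 = 14) = 7 (attained at k = 0)
  C[2][2] = min over k of (A[2][0] + B[0][2] = 1 + 1 = 2, A[2][1] + B[1][2] = 7 + 0 = 7, A[2][2] + B[2][2] = 6 + 2 = 8) = 2 (attained at k = 0)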